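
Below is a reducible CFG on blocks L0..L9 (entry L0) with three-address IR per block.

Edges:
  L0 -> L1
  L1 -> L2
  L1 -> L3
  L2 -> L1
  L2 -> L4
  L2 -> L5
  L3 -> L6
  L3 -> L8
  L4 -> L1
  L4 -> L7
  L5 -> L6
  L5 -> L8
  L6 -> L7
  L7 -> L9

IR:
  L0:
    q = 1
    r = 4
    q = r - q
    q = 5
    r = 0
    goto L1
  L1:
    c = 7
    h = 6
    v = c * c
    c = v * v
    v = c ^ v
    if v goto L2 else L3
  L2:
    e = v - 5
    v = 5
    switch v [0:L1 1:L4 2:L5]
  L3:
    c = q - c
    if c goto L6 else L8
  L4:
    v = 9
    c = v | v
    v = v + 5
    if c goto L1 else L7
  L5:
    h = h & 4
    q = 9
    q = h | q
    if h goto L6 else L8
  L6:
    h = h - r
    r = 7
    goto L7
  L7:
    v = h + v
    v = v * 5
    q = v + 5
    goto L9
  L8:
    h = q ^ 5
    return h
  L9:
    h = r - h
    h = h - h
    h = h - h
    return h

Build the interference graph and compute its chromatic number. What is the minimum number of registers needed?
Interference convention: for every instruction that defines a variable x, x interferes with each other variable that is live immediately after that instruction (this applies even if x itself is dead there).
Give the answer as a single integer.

Answer: 5

Analysis:
def/use:
  L0: {q,r} / ∅
  L1: {c,h,v} / ∅
  L2: {e,v} / {v}
  L3: {c} / {c,q}
  L4: {c,v} / ∅
  L5: {h,q} / {h}
  L6: {h,r} / {h,r}
  L7: {q,v} / {h,v}
  L8: {h} / {q}
  L9: {h} / {h,r}

Backward fixpoint:
  L0 li=∅ lo={q,r}
  L1 li={q,r} lo={c,h,q,r,v}
  L2 li={h,q,r,v} lo={h,q,r,v}
  L3 li={c,h,q,r,v} lo={h,q,r,v}
  L4 li={h,q,r} lo={h,q,r,v}
  L5 li={h,r,v} lo={h,q,r,v}
  L6 li={h,r,v} lo={h,r,v}
  L7 li={h,r,v} lo={h,r}
  L8 li={q} lo=∅
  L9 li={h,r} lo=∅

Interference:
  c↔{h,q,r,v}
  e↔{h,q,r}
  h↔{c,e,q,r,v}
  q↔{c,e,h,r,v}
  r↔{c,e,h,q,v}
  v↔{c,h,q,r}

Chromatic number:
  lower bound: {c,h,q,r,v} mutually conflict ⇒ χ ≥ 5
  5-colouring: c0={h}  c1={q}  c2={r}  c3={c,e}  c4={v}
  χ = 5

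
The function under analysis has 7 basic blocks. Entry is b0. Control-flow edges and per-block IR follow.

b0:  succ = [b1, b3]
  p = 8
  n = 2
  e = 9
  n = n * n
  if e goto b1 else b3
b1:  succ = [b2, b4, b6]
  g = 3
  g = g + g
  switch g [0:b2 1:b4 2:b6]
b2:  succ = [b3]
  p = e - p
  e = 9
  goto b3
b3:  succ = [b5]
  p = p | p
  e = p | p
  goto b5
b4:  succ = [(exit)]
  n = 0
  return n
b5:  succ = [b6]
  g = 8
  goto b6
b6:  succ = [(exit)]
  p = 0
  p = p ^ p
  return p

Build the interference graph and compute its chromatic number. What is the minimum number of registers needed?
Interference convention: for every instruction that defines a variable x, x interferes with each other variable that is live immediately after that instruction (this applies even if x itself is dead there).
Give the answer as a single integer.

Answer: 3

Working:
Per-block:
  b0 def {e,n,p} use ∅
  b1 def {g} use ∅
  b2 def {e,p} use {e,p}
  b3 def {e,p} use {p}
  b4 def {n} use ∅
  b5 def {g} use ∅
  b6 def {p} use ∅

Backward fixpoint:
  b0 li=∅ lo={e,p}
  b1 li={e,p} lo={e,p}
  b2 li={e,p} lo={p}
  b3 li={p} lo=∅
  b4 li=∅ lo=∅
  b5 li=∅ lo=∅
  b6 li=∅ lo=∅

Interference:
  e↔{g,n,p}
  g↔{e,p}
  n↔{e,p}
  p↔{e,g,n}

Colouring:
  lower bound: {e,g,p} mutually conflict ⇒ χ ≥ 3
  assign e→R0 g→R2 n→R2 p→R1 — no edge inside a register ⇒ χ ≤ 3
  χ = 3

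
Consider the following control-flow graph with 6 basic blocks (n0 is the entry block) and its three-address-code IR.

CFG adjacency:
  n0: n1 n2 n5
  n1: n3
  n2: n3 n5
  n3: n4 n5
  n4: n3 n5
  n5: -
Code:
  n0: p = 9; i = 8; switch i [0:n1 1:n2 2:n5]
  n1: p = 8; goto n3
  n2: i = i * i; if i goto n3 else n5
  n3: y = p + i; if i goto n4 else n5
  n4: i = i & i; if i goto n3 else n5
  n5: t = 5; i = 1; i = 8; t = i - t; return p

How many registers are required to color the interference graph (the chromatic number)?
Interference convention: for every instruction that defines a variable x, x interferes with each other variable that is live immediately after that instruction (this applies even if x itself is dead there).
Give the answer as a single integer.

Answer: 3

Derivation:
def/use:
  n0: {i,p} / ∅
  n1: {p} / ∅
  n2: {i} / {i}
  n3: {y} / {i,p}
  n4: {i} / {i}
  n5: {i,t} / {p}

Backward fixpoint:
  live n0: ∅→{i,p}
  live n1: {i}→{i,p}
  live n2: {i,p}→{i,p}
  live n3: {i,p}→{i,p}
  live n4: {i,p}→{i,p}
  live n5: {p}→∅

Conflict graph:
  i — {p,t,y}
  p — {i,t,y}
  t — {i,p}
  y — {i,p}

Chromatic number:
  clique {i,p,t} ⇒ need ≥ 3
  3-colouring: R0={i}  R1={p}  R2={t,y}
  χ = 3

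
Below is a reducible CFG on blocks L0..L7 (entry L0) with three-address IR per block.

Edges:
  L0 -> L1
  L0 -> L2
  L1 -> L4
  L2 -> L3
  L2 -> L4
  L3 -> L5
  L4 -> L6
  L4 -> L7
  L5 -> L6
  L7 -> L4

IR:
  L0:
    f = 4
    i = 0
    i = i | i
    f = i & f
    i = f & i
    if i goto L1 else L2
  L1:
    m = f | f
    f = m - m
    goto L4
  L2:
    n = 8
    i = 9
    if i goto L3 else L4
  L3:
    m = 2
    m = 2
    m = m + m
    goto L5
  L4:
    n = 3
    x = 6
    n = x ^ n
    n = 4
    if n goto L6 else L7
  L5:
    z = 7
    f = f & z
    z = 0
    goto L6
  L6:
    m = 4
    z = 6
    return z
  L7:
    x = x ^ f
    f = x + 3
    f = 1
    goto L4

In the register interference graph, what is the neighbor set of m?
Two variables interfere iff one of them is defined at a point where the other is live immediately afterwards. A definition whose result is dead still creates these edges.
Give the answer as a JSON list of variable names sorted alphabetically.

Answer: ["f"]

Working:
Per-block:
  L0: def={f,i} ue=∅
  L1: def={f,m} ue={f}
  L2: def={i,n} ue=∅
  L3: def={m} ue=∅
  L4: def={n,x} ue=∅
  L5: def={f,z} ue={f}
  L6: def={m,z} ue=∅
  L7: def={f,x} ue={f,x}

Live sets:
  L0: in=∅ out={f}
  L1: in={f} out={f}
  L2: in={f} out={f}
  L3: in={f} out={f}
  L4: in={f} out={f,x}
  L5: in={f} out=∅
  L6: in=∅ out=∅
  L7: in={f,x} out={f}

Interference:
  f — {i,m,n,x,z}
  i — {f}
  m — {f}
  n — {f,x}
  x — {f,n}
  z — {f}

N(m) = ["f"]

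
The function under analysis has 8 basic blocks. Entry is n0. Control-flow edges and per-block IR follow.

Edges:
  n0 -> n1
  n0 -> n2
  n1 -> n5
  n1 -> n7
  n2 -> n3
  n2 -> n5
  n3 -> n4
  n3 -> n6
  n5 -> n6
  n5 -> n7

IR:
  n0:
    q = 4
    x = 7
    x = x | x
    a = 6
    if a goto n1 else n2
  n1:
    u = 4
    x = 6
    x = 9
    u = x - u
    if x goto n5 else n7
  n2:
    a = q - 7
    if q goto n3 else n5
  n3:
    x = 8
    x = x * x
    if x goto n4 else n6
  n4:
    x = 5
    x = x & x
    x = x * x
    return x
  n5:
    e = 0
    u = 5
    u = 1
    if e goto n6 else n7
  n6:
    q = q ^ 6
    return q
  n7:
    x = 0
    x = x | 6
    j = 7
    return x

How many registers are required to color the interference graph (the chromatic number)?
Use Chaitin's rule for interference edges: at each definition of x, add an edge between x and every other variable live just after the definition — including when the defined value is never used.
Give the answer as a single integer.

Answer: 3

Analysis:
def/use:
  n0 def {a,q,x} use ∅
  n1 def {u,x} use ∅
  n2 def {a} use {q}
  n3 def {x} use ∅
  n4 def {x} use ∅
  n5 def {e,u} use ∅
  n6 def {q} use {q}
  n7 def {j,x} use ∅

Liveness:
  n0 li=∅ lo={q}
  n1 li={q} lo={q}
  n2 li={q} lo={q}
  n3 li={q} lo={q}
  n4 li=∅ lo=∅
  n5 li={q} lo={q}
  n6 li={q} lo=∅
  n7 li=∅ lo=∅

Interference:
  a↔{q}
  e↔{q,u}
  j↔{x}
  q↔{a,e,u,x}
  u↔{e,q,x}
  x↔{j,q,u}

Registers:
  clique {e,q,u} ⇒ need ≥ 3
  3-colouring: c0={j,q}  c1={a,u}  c2={e,x}
  χ = 3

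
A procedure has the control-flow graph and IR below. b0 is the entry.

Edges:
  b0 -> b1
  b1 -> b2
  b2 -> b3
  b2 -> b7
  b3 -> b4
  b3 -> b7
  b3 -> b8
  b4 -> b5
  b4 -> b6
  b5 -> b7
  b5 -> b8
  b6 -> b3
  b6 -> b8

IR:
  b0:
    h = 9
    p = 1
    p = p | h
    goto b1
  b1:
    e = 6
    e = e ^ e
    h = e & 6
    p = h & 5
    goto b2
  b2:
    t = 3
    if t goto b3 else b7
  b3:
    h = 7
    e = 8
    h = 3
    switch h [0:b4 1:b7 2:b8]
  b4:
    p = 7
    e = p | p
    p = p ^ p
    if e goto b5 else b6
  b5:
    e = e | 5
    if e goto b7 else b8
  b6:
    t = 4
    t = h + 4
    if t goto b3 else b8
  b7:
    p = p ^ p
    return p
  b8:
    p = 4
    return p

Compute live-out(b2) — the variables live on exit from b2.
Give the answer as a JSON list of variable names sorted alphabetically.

Answer: ["p"]

Working:
Block summaries:
  b0: def={h,p} ue=∅
  b1: def={e,h,p} ue=∅
  b2: def={t} ue=∅
  b3: def={e,h} ue=∅
  b4: def={e,p} ue=∅
  b5: def={e} ue={e}
  b6: def={t} ue={h}
  b7: def={p} ue={p}
  b8: def={p} ue=∅

Liveness:
  live b0: ∅→∅
  live b1: ∅→{p}
  live b2: {p}→{p}
  live b3: {p}→{h,p}
  live b4: {h}→{e,h,p}
  live b5: {e,p}→{p}
  live b6: {h,p}→{p}
  live b7: {p}→∅
  live b8: ∅→∅

live-out(b2) = ["p"]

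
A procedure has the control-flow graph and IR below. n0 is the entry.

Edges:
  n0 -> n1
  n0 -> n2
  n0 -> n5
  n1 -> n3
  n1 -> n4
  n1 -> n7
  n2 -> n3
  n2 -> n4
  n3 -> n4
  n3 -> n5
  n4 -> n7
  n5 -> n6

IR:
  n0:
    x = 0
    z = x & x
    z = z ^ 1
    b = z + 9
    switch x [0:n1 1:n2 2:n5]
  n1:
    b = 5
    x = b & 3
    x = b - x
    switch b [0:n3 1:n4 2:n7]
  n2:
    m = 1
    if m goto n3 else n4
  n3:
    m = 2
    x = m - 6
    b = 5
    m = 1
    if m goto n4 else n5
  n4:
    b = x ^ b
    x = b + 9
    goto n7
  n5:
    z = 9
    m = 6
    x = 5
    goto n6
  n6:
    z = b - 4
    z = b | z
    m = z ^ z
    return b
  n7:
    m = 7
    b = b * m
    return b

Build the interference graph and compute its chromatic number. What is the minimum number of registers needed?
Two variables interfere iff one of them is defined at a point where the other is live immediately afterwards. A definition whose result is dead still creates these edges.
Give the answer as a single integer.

def/use:
  n0: {b,x,z} / ∅
  n1: {b,x} / ∅
  n2: {m} / ∅
  n3: {b,m,x} / ∅
  n4: {b,x} / {b,x}
  n5: {m,x,z} / ∅
  n6: {m,z} / {b}
  n7: {b,m} / {b}

Live sets:
  live n0: ∅→{b,x}
  live n1: ∅→{b,x}
  live n2: {b,x}→{b,x}
  live n3: ∅→{b,x}
  live n4: {b,x}→{b}
  live n5: {b}→{b}
  live n6: {b}→∅
  live n7: {b}→∅

Conflict graph:
  b: {m,x,z}
  m: {b,x}
  x: {b,m,z}
  z: {b,x}

Chromatic number:
  clique {b,m,x} ⇒ need ≥ 3
  assign b→R0 m→R2 x→R1 z→R2 — no edge inside a register ⇒ χ ≤ 3
  χ = 3

Answer: 3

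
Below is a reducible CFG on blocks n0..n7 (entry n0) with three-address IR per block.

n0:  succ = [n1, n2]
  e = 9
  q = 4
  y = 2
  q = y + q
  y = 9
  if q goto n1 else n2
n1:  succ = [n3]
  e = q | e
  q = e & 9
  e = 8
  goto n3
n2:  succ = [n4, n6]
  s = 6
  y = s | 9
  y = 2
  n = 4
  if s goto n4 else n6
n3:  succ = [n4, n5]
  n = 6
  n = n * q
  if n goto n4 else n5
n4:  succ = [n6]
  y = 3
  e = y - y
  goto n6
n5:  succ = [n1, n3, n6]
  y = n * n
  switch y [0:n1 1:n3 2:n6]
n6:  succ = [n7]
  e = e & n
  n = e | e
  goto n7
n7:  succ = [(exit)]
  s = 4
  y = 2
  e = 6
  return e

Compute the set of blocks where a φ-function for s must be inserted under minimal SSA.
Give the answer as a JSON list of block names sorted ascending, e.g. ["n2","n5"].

Answer: ["n4", "n6"]

Derivation:
idom tree: n1←n0 n2←n0 n3←n1 n4←n0 n5←n3 n6←n0 n7←n6
Dom at joins:
  n1: preds {n0,n5}: {n0} ∩ {n0,n1,n3,n5} = {n0}; idom=n0
  n3: preds {n1,n5}: {n0,n1} ∩ {n0,n1,n3,n5} = {n0,n1}; idom=n1
  n4: preds {n2,n3}: {n0,n2} ∩ {n0,n1,n3} = {n0}; idom=n0
  n6: preds {n2,n4,n5}: {n0,n2} ∩ {n0,n4} ∩ {n0,n1,n3,n5} = {n0}; idom=n0

Frontier:
  n1←n0: walk · to n0
  n1←n5: walk n5→n3→n1 to n0
  n3←n1: walk · to n1
  n3←n5: walk n5→n3 to n1
  n4←n2: walk n2 to n0
  n4←n3: walk n3→n1 to n0
  n6←n2: walk n2 to n0
  n6←n4: walk n4 to n0
  n6←n5: walk n5→n3→n1 to n0
  DF(n0)=∅
  DF(n1)={n1,n4,n6}
  DF(n2)={n4,n6}
  DF(n3)={n1,n3,n4,n6}
  DF(n4)={n6}
  DF(n5)={n1,n3,n6}
  DF(n6)=∅
  DF(n7)=∅

φ for s: defs {n2,n7}
  DF⁺ = {n4,n6}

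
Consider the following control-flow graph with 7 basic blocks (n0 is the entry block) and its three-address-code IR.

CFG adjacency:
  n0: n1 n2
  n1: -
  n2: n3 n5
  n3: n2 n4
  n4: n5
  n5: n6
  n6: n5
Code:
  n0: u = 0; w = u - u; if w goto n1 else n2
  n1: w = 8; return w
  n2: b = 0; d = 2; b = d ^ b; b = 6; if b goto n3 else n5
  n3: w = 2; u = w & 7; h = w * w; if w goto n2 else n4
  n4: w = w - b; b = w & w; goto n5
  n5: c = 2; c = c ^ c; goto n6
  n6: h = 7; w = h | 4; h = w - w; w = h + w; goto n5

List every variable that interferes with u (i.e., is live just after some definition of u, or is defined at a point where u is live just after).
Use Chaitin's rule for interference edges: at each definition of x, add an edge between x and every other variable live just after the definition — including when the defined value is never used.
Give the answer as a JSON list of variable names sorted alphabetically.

Answer: ["b", "w"]

Working:
def/use:
  n0 def {u,w} use ∅
  n1 def {w} use ∅
  n2 def {b,d} use ∅
  n3 def {h,u,w} use ∅
  n4 def {b,w} use {b,w}
  n5 def {c} use ∅
  n6 def {h,w} use ∅

Liveness:
  live n0: ∅→∅
  live n1: ∅→∅
  live n2: ∅→{b}
  live n3: {b}→{b,w}
  live n4: {b,w}→∅
  live n5: ∅→∅
  live n6: ∅→∅

Conflict graph:
  b — {d,h,u,w}
  c — ∅
  d — {b}
  h — {b,w}
  u — {b,w}
  w — {b,h,u}

N(u) = ["b", "w"]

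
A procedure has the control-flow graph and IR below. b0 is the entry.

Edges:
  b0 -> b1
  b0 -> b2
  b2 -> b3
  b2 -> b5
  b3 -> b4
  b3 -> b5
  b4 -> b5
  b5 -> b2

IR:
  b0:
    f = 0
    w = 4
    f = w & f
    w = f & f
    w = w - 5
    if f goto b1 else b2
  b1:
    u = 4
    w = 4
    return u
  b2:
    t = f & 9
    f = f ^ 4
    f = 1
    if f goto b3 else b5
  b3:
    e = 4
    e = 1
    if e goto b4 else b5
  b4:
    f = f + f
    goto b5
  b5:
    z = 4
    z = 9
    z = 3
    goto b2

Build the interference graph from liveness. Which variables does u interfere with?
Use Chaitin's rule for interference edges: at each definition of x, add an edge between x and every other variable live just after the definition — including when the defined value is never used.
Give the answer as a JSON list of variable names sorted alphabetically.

Per-block:
  b0: def={f,w} ue=∅
  b1: def={u,w} ue=∅
  b2: def={f,t} ue={f}
  b3: def={e} ue=∅
  b4: def={f} ue={f}
  b5: def={z} ue=∅

Live sets:
  b0: in=∅ out={f}
  b1: in=∅ out=∅
  b2: in={f} out={f}
  b3: in={f} out={f}
  b4: in={f} out={f}
  b5: in={f} out={f}

Conflict graph:
  e↔{f}
  f↔{e,t,w,z}
  t↔{f}
  u↔{w}
  w↔{f,u}
  z↔{f}

N(u) = ["w"]

Answer: ["w"]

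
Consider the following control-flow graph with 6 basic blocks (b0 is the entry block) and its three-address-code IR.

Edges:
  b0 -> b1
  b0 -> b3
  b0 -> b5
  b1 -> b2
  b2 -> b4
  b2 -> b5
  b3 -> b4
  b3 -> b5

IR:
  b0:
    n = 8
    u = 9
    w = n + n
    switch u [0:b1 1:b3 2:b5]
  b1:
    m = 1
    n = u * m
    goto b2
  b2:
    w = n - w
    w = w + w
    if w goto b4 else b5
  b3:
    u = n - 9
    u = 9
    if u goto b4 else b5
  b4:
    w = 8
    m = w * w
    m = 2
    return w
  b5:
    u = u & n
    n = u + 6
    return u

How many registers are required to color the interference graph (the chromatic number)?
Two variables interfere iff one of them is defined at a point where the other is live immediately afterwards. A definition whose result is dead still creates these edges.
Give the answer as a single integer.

def/use:
  b0 def {n,u,w} use ∅
  b1 def {m,n} use {u}
  b2 def {w} use {n,w}
  b3 def {u} use {n}
  b4 def {m,w} use ∅
  b5 def {n,u} use {n,u}

Liveness:
  live b0: ∅→{n,u,w}
  live b1: {u,w}→{n,u,w}
  live b2: {n,u,w}→{n,u}
  live b3: {n}→{n,u}
  live b4: ∅→∅
  live b5: {n,u}→∅

Interference:
  m: {u,w}
  n: {u,w}
  u: {m,n,w}
  w: {m,n,u}

Registers:
  clique {m,u,w} ⇒ need ≥ 3
  assign m→c2 n→c2 u→c0 w→c1 — no edge inside a register ⇒ χ ≤ 3
  χ = 3

Answer: 3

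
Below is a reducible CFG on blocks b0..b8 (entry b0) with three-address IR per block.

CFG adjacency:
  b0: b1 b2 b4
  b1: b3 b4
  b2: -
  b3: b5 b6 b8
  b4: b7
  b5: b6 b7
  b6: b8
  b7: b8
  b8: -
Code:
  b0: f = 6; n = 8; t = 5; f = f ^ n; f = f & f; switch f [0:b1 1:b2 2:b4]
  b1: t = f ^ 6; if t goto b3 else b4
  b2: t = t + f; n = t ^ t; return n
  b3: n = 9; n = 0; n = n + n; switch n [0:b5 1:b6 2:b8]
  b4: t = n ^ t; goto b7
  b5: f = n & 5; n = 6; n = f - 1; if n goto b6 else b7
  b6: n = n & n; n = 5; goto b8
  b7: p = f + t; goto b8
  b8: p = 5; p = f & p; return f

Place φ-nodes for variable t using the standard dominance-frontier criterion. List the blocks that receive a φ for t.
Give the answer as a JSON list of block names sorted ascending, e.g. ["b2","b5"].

Answer: ["b4", "b7", "b8"]

Derivation:
idom tree: b1←b0 b2←b0 b3←b1 b4←b0 b5←b3 b6←b3 b7←b0 b8←b0
Dom at joins:
  b4: preds {b0,b1}: {b0} ∩ {b0,b1} = {b0}; idom=b0
  b6: preds {b3,b5}: {b0,b1,b3} ∩ {b0,b1,b3,b5} = {b0,b1,b3}; idom=b3
  b7: preds {b4,b5}: {b0,b4} ∩ {b0,b1,b3,b5} = {b0}; idom=b0
  b8: preds {b3,b6,b7}: {b0,b1,b3} ∩ {b0,b1,b3,b6} ∩ {b0,b7} = {b0}; idom=b0

Frontier:
  b4←b0: walk · to b0
  b4←b1: walk b1 to b0
  b6←b3: walk · to b3
  b6←b5: walk b5 to b3
  b7←b4: walk b4 to b0
  b7←b5: walk b5→b3→b1 to b0
  b8←b3: walk b3→b1 to b0
  b8←b6: walk b6→b3→b1 to b0
  b8←b7: walk b7 to b0
  DF(b0)=∅
  DF(b1)={b4,b7,b8}
  DF(b2)=∅
  DF(b3)={b7,b8}
  DF(b4)={b7}
  DF(b5)={b6,b7}
  DF(b6)={b8}
  DF(b7)={b8}
  DF(b8)=∅

φ for t: defs {b0,b1,b2,b4}
  DF⁺ = {b4,b7,b8}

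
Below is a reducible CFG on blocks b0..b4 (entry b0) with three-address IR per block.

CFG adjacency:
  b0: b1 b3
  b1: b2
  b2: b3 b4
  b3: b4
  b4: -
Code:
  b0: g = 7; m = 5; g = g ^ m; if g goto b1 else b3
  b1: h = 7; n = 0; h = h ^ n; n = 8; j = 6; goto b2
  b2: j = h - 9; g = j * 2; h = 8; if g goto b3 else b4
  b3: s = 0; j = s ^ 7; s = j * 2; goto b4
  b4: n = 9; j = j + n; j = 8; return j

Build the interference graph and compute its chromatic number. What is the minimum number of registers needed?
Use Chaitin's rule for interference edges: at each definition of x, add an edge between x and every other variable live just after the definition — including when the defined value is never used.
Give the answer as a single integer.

Per-block:
  b0 def {g,m} use ∅
  b1 def {h,j,n} use ∅
  b2 def {g,h,j} use {h}
  b3 def {j,s} use ∅
  b4 def {j,n} use {j}

Live sets:
  live b0: ∅→∅
  live b1: ∅→{h}
  live b2: {h}→{j}
  live b3: ∅→{j}
  live b4: {j}→∅

Conflict graph:
  g: {h,j,m}
  h: {g,j,n}
  j: {g,h,n,s}
  m: {g}
  n: {h,j}
  s: {j}

Colouring:
  lower bound: {g,h,j} mutually conflict ⇒ χ ≥ 3
  3-colouring: R0={j,m}  R1={g,n,s}  R2={h}
  χ = 3

Answer: 3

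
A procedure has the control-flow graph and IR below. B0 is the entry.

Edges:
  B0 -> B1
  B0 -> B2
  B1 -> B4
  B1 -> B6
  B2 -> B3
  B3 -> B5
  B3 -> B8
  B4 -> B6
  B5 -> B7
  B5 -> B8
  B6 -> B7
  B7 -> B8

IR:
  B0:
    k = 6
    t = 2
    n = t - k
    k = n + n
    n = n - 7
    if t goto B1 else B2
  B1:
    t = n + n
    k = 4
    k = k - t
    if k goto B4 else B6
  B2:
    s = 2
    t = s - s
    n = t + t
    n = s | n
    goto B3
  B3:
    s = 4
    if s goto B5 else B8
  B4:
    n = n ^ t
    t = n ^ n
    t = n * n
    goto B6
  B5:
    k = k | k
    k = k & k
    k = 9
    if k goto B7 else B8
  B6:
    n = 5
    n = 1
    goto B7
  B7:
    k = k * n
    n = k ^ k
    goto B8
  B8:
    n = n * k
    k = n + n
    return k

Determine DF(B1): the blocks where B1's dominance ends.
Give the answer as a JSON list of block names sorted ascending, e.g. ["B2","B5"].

idom tree: B1←B0 B2←B0 B3←B2 B4←B1 B5←B3 B6←B1 B7←B0 B8←B0
Join-block Dom:
  B6: preds {B1,B4}: {B0,B1} ∩ {B0,B1,B4} = {B0,B1}; idom=B1
  B7: preds {B5,B6}: {B0,B2,B3,B5} ∩ {B0,B1,B6} = {B0}; idom=B0
  B8: preds {B3,B5,B7}: {B0,B2,B3} ∩ {B0,B2,B3,B5} ∩ {B0,B7} = {B0}; idom=B0

DF walk-up:
  join B6 pred B1: · stop@B1
  join B6 pred B4: B4 stop@B1
  join B7 pred B5: B5→B3→B2 stop@B0
  join B7 pred B6: B6→B1 stop@B0
  join B8 pred B3: B3→B2 stop@B0
  join B8 pred B5: B5→B3→B2 stop@B0
  join B8 pred B7: B7 stop@B0
  B0 → ∅
  B1 → {B7}
  B2 → {B7,B8}
  B3 → {B7,B8}
  B4 → {B6}
  B5 → {B7,B8}
  B6 → {B7}
  B7 → {B8}
  B8 → ∅

DF(B1) = ["B7"]

Answer: ["B7"]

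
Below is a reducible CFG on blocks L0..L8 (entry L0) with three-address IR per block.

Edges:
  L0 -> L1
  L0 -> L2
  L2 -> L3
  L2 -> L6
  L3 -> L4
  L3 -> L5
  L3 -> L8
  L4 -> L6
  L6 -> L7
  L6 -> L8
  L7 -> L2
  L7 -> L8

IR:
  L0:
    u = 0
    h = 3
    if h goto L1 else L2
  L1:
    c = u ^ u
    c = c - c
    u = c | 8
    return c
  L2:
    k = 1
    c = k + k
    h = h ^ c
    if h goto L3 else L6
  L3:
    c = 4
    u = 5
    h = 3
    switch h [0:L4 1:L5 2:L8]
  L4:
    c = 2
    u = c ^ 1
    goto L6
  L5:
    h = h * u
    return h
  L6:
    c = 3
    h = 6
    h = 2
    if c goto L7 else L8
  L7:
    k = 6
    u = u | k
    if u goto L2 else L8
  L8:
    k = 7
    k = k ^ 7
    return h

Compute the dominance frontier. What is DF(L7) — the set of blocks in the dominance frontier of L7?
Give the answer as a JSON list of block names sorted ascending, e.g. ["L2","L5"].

idom tree: L1←L0 L2←L0 L3←L2 L4←L3 L5←L3 L6←L2 L7←L6 L8←L2
Dom∩ at merges:
  L2: preds {L0,L7}: {L0} ∩ {L0,L2,L6,L7} = {L0}; idom=L0
  L6: preds {L2,L4}: {L0,L2} ∩ {L0,L2,L3,L4} = {L0,L2}; idom=L2
  L8: preds {L3,L6,L7}: {L0,L2,L3} ∩ {L0,L2,L6} ∩ {L0,L2,L6,L7} = {L0,L2}; idom=L2

DF walk-up:
  L2←L0: walk · to L0
  L2←L7: walk L7→L6→L2 to L0
  L6←L2: walk · to L2
  L6←L4: walk L4→L3 to L2
  L8←L3: walk L3 to L2
  L8←L6: walk L6 to L2
  L8←L7: walk L7→L6 to L2
  L0 → ∅
  L1 → ∅
  L2 → {L2}
  L3 → {L6,L8}
  L4 → {L6}
  L5 → ∅
  L6 → {L2,L8}
  L7 → {L2,L8}
  L8 → ∅

DF(L7) = ["L2", "L8"]

Answer: ["L2", "L8"]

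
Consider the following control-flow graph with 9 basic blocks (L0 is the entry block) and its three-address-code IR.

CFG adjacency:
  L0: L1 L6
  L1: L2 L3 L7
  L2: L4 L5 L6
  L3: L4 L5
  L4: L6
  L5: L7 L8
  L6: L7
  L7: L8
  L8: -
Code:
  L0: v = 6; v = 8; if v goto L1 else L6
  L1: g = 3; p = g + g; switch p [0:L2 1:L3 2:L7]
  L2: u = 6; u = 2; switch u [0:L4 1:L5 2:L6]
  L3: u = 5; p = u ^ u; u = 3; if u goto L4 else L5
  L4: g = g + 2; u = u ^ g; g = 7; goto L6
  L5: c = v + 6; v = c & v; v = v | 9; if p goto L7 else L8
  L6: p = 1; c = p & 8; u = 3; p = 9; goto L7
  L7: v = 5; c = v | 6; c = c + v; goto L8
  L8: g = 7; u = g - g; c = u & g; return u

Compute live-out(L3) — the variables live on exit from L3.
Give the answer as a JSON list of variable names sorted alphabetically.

Block summaries:
  L0 def {v} use ∅
  L1 def {g,p} use ∅
  L2 def {u} use ∅
  L3 def {p,u} use ∅
  L4 def {g,u} use {g,u}
  L5 def {c,v} use {p,v}
  L6 def {c,p,u} use ∅
  L7 def {c,v} use ∅
  L8 def {c,g,u} use ∅

Liveness:
  live L0: ∅→{v}
  live L1: {v}→{g,p,v}
  live L2: {g,p,v}→{g,p,u,v}
  live L3: {g,v}→{g,p,u,v}
  live L4: {g,u}→∅
  live L5: {p,v}→∅
  live L6: ∅→∅
  live L7: ∅→∅
  live L8: ∅→∅

live-out(L3) = ["g", "p", "u", "v"]

Answer: ["g", "p", "u", "v"]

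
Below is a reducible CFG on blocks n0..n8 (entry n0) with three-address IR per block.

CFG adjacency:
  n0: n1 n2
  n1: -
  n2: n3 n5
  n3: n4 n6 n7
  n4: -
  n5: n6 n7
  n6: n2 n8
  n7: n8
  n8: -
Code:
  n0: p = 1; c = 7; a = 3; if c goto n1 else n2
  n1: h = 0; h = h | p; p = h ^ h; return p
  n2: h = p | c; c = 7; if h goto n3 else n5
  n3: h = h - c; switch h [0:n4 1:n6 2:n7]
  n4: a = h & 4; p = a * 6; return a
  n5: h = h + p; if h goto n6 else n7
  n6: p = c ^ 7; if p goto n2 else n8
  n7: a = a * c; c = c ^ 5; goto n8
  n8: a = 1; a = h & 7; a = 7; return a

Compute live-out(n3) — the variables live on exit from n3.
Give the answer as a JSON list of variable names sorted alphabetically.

def/use:
  n0: {a,c,p} / ∅
  n1: {h,p} / {p}
  n2: {c,h} / {c,p}
  n3: {h} / {c,h}
  n4: {a,p} / {h}
  n5: {h} / {h,p}
  n6: {p} / {c}
  n7: {a,c} / {a,c}
  n8: {a} / {h}

Liveness:
  n0 li=∅ lo={a,c,p}
  n1 li={p} lo=∅
  n2 li={a,c,p} lo={a,c,h,p}
  n3 li={a,c,h} lo={a,c,h}
  n4 li={h} lo=∅
  n5 li={a,c,h,p} lo={a,c,h}
  n6 li={a,c,h} lo={a,c,h,p}
  n7 li={a,c,h} lo={h}
  n8 li={h} lo=∅

live-out(n3) = ["a", "c", "h"]

Answer: ["a", "c", "h"]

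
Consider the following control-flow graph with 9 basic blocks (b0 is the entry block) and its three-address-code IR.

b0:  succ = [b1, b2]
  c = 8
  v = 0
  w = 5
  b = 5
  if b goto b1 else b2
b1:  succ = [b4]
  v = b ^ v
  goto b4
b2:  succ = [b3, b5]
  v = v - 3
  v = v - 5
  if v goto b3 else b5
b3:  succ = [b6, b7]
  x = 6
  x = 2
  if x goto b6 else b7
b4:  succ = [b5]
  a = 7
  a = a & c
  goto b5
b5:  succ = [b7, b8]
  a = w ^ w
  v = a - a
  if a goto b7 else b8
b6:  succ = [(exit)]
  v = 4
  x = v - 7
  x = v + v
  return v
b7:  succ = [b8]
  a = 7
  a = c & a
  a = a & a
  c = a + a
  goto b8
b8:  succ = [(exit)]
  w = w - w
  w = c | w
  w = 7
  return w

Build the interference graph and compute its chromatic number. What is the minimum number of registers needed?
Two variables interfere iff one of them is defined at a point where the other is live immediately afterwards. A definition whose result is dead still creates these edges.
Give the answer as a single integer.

Answer: 4

Derivation:
def/use:
  b0: def={b,c,v,w} ue=∅
  b1: def={v} ue={b,v}
  b2: def={v} ue={v}
  b3: def={x} ue=∅
  b4: def={a} ue={c}
  b5: def={a,v} ue={w}
  b6: def={v,x} ue=∅
  b7: def={a,c} ue={c}
  b8: def={w} ue={c,w}

Live sets:
  live b0: ∅→{b,c,v,w}
  live b1: {b,c,v,w}→{c,w}
  live b2: {c,v,w}→{c,w}
  live b3: {c,w}→{c,w}
  live b4: {c,w}→{c,w}
  live b5: {c,w}→{c,w}
  live b6: ∅→∅
  live b7: {c,w}→{c,w}
  live b8: {c,w}→∅

Interference:
  a — {c,v,w}
  b — {c,v,w}
  c — {a,b,v,w,x}
  v — {a,b,c,w,x}
  w — {a,b,c,v,x}
  x — {c,v,w}

Colouring:
  {a,c,v,w} pairwise interfere (4-clique) ⇒ χ ≥ 4
  4-colouring: r0={c}  r1={v}  r2={w}  r3={a,b,x}
  χ = 4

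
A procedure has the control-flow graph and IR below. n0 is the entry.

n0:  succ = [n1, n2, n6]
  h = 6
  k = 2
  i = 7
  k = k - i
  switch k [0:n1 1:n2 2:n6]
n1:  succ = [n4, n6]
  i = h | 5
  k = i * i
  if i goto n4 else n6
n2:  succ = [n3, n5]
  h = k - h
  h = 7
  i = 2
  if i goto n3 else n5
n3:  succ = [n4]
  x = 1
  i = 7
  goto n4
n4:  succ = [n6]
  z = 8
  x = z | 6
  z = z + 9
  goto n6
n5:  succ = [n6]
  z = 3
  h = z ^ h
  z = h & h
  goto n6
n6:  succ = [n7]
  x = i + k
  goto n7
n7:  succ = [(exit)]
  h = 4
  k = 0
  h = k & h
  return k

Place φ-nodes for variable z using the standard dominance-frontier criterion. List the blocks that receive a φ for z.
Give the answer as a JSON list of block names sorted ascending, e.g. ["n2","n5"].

idom tree: n1←n0 n2←n0 n3←n2 n4←n0 n5←n2 n6←n0 n7←n6
Dom at joins:
  n4: preds {n1,n3}: {n0,n1} ∩ {n0,n2,n3} = {n0}; idom=n0
  n6: preds {n0,n1,n4,n5}: {n0} ∩ {n0,n1} ∩ {n0,n4} ∩ {n0,n2,n5} = {n0}; idom=n0

Frontier:
  n4←n1: walk n1 to n0
  n4←n3: walk n3→n2 to n0
  n6←n0: walk · to n0
  n6←n1: walk n1 to n0
  n6←n4: walk n4 to n0
  n6←n5: walk n5→n2 to n0
  DF(n0)=∅
  DF(n1)={n4,n6}
  DF(n2)={n4,n6}
  DF(n3)={n4}
  DF(n4)={n6}
  DF(n5)={n6}
  DF(n6)=∅
  DF(n7)=∅

φ for z: defs {n4,n5}
  DF⁺ = {n6}

Answer: ["n6"]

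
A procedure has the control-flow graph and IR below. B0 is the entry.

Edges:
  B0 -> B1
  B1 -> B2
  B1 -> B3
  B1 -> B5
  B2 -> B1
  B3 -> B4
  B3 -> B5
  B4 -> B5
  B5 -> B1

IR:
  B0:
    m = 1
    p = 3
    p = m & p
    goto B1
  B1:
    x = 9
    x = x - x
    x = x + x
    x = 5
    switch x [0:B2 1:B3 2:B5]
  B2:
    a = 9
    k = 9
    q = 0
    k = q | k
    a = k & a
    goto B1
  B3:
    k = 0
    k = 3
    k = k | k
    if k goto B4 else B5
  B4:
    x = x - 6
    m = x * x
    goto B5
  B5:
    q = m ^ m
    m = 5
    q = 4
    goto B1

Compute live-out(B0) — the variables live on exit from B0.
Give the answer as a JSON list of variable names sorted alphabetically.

Per-block:
  B0: def={m,p} ue=∅
  B1: def={x} ue=∅
  B2: def={a,k,q} ue=∅
  B3: def={k} ue=∅
  B4: def={m,x} ue={x}
  B5: def={m,q} ue={m}

Liveness:
  B0: in=∅ out={m}
  B1: in={m} out={m,x}
  B2: in={m} out={m}
  B3: in={m,x} out={m,x}
  B4: in={x} out={m}
  B5: in={m} out={m}

live-out(B0) = ["m"]

Answer: ["m"]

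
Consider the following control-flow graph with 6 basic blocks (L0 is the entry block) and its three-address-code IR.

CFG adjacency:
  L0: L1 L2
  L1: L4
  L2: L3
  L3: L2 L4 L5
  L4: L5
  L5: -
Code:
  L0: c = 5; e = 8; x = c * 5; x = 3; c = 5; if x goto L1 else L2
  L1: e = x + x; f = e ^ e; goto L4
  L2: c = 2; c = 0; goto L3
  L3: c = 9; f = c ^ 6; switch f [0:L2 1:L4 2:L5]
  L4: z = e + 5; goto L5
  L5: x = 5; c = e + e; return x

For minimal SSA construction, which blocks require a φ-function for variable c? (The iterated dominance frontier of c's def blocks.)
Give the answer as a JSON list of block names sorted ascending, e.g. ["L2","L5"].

idom tree: L1←L0 L2←L0 L3←L2 L4←L0 L5←L0
Dom at joins:
  L2: preds {L0,L3}: {L0} ∩ {L0,L2,L3} = {L0}; idom=L0
  L4: preds {L1,L3}: {L0,L1} ∩ {L0,L2,L3} = {L0}; idom=L0
  L5: preds {L3,L4}: {L0,L2,L3} ∩ {L0,L4} = {L0}; idom=L0

Frontier:
  L2←L0: walk · to L0
  L2←L3: walk L3→L2 to L0
  L4←L1: walk L1 to L0
  L4←L3: walk L3→L2 to L0
  L5←L3: walk L3→L2 to L0
  L5←L4: walk L4 to L0
  DF(L0)=∅
  DF(L1)={L4}
  DF(L2)={L2,L4,L5}
  DF(L3)={L2,L4,L5}
  DF(L4)={L5}
  DF(L5)=∅

φ for c: defs {L0,L2,L3,L5}
  DF⁺ = {L2,L4,L5}

Answer: ["L2", "L4", "L5"]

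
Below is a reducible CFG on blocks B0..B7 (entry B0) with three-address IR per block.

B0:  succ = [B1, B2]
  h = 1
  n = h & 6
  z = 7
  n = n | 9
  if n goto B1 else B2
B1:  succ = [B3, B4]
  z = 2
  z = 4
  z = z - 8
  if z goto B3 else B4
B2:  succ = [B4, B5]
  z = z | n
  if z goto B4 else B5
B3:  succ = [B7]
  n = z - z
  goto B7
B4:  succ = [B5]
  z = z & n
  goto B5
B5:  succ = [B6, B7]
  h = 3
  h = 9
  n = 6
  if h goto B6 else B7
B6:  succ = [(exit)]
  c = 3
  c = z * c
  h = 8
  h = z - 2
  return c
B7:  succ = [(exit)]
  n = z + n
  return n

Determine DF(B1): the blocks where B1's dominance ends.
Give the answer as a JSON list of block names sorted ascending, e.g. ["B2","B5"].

Answer: ["B4", "B7"]

Working:
idom tree: B1←B0 B2←B0 B3←B1 B4←B0 B5←B0 B6←B5 B7←B0
Dom at joins:
  B4: preds {B1,B2}: {B0,B1} ∩ {B0,B2} = {B0}; idom=B0
  B5: preds {B2,B4}: {B0,B2} ∩ {B0,B4} = {B0}; idom=B0
  B7: preds {B3,B5}: {B0,B1,B3} ∩ {B0,B5} = {B0}; idom=B0

Frontier:
  B4←B1: walk B1 to B0
  B4←B2: walk B2 to B0
  B5←B2: walk B2 to B0
  B5←B4: walk B4 to B0
  B7←B3: walk B3→B1 to B0
  B7←B5: walk B5 to B0
  DF(B0)=∅
  DF(B1)={B4,B7}
  DF(B2)={B4,B5}
  DF(B3)={B7}
  DF(B4)={B5}
  DF(B5)={B7}
  DF(B6)=∅
  DF(B7)=∅

DF(B1) = ["B4", "B7"]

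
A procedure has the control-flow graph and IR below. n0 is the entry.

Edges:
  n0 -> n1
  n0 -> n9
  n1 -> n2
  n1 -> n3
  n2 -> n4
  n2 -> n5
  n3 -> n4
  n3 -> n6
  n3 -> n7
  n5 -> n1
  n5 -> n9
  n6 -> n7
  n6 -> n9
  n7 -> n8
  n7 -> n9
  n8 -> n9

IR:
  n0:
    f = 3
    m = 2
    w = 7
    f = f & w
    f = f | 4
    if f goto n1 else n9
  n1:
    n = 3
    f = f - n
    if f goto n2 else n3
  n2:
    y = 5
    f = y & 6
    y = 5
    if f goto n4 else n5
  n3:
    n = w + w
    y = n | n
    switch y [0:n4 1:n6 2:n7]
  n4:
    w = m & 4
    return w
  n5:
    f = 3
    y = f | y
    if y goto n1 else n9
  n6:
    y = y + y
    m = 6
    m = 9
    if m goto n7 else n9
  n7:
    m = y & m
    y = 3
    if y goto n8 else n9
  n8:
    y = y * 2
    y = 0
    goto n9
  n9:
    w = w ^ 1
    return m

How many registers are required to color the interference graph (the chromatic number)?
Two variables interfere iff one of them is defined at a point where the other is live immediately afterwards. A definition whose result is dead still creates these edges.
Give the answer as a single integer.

Answer: 4

Derivation:
Block summaries:
  n0 def {f,m,w} use ∅
  n1 def {f,n} use {f}
  n2 def {f,y} use ∅
  n3 def {n,y} use {w}
  n4 def {w} use {m}
  n5 def {f,y} use {y}
  n6 def {m,y} use {y}
  n7 def {m,y} use {m,y}
  n8 def {y} use {y}
  n9 def {w} use {m,w}

Live sets:
  n0 li=∅ lo={f,m,w}
  n1 li={f,m,w} lo={m,w}
  n2 li={m,w} lo={m,w,y}
  n3 li={m,w} lo={m,w,y}
  n4 li={m} lo=∅
  n5 li={m,w,y} lo={f,m,w}
  n6 li={w,y} lo={m,w,y}
  n7 li={m,w,y} lo={m,w,y}
  n8 li={m,w,y} lo={m,w}
  n9 li={m,w} lo=∅

Conflict graph:
  f↔{m,n,w,y}
  m↔{f,n,w,y}
  n↔{f,m,w}
  w↔{f,m,n,y}
  y↔{f,m,w}

Registers:
  clique {f,m,n,w} ⇒ need ≥ 4
  assign f→R0 m→R1 n→R3 w→R2 y→R3 — no edge inside a register ⇒ χ ≤ 4
  χ = 4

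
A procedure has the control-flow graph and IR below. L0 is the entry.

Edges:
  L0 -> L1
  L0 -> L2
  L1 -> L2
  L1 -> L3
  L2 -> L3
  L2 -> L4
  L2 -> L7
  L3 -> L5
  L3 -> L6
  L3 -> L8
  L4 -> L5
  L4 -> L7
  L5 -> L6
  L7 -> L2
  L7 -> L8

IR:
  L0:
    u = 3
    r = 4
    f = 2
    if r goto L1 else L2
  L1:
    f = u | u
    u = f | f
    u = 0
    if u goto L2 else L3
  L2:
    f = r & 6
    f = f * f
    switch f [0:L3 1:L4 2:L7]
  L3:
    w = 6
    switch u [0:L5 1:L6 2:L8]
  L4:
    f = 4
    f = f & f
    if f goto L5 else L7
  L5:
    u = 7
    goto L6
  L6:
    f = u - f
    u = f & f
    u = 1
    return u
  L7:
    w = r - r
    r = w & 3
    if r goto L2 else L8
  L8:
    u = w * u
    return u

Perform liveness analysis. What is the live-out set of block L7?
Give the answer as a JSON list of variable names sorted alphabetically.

def/use:
  L0: {f,r,u} / ∅
  L1: {f,u} / {u}
  L2: {f} / {r}
  L3: {w} / {u}
  L4: {f} / ∅
  L5: {u} / ∅
  L6: {f,u} / {f,u}
  L7: {r,w} / {r}
  L8: {u} / {u,w}

Liveness:
  L0 li=∅ lo={r,u}
  L1 li={r,u} lo={f,r,u}
  L2 li={r,u} lo={f,r,u}
  L3 li={f,u} lo={f,u,w}
  L4 li={r,u} lo={f,r,u}
  L5 li={f} lo={f,u}
  L6 li={f,u} lo=∅
  L7 li={r,u} lo={r,u,w}
  L8 li={u,w} lo=∅

live-out(L7) = ["r", "u", "w"]

Answer: ["r", "u", "w"]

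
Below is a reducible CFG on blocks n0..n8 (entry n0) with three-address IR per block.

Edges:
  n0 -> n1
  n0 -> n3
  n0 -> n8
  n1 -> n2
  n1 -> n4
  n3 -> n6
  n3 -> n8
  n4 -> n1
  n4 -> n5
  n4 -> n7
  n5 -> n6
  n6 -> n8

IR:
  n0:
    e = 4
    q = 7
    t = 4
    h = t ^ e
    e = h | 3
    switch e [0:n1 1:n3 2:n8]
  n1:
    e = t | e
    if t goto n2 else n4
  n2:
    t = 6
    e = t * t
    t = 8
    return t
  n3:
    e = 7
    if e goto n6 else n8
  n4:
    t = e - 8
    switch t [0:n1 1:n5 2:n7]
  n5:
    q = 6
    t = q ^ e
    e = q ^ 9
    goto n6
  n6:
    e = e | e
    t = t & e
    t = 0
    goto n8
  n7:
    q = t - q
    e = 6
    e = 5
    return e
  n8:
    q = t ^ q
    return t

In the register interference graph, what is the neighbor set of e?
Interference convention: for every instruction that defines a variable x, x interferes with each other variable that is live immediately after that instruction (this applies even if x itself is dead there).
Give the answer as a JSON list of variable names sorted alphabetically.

def/use:
  n0: def={e,h,q,t} ue=∅
  n1: def={e} ue={e,t}
  n2: def={e,t} ue=∅
  n3: def={e} ue=∅
  n4: def={t} ue={e}
  n5: def={e,q,t} ue={e}
  n6: def={e,t} ue={e,t}
  n7: def={e,q} ue={q,t}
  n8: def={q} ue={q,t}

Backward fixpoint:
  live n0: ∅→{e,q,t}
  live n1: {e,q,t}→{e,q}
  live n2: ∅→∅
  live n3: {q,t}→{e,q,t}
  live n4: {e,q}→{e,q,t}
  live n5: {e}→{e,q,t}
  live n6: {e,q,t}→{q,t}
  live n7: {q,t}→∅
  live n8: {q,t}→∅

Conflict graph:
  e — {q,t}
  h — {q,t}
  q — {e,h,t}
  t — {e,h,q}

N(e) = ["q", "t"]

Answer: ["q", "t"]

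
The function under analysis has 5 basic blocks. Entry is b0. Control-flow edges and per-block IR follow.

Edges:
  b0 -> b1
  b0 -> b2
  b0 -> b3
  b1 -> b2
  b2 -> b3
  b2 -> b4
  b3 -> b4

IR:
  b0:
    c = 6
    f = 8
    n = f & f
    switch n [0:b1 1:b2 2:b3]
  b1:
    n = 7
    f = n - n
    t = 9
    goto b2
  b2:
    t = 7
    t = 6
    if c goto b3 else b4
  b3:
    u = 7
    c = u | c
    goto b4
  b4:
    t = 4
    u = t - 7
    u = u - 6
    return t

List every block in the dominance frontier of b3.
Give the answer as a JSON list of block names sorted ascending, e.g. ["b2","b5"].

Answer: ["b4"]

Working:
idom tree: b1←b0 b2←b0 b3←b0 b4←b0
Join-block Dom:
  b2: preds {b0,b1}: {b0} ∩ {b0,b1} = {b0}; idom=b0
  b3: preds {b0,b2}: {b0} ∩ {b0,b2} = {b0}; idom=b0
  b4: preds {b2,b3}: {b0,b2} ∩ {b0,b3} = {b0}; idom=b0

DF walk-up:
  b2←b0: walk · to b0
  b2←b1: walk b1 to b0
  b3←b0: walk · to b0
  b3←b2: walk b2 to b0
  b4←b2: walk b2 to b0
  b4←b3: walk b3 to b0
  DF(b0)=∅
  DF(b1)={b2}
  DF(b2)={b3,b4}
  DF(b3)={b4}
  DF(b4)=∅

DF(b3) = ["b4"]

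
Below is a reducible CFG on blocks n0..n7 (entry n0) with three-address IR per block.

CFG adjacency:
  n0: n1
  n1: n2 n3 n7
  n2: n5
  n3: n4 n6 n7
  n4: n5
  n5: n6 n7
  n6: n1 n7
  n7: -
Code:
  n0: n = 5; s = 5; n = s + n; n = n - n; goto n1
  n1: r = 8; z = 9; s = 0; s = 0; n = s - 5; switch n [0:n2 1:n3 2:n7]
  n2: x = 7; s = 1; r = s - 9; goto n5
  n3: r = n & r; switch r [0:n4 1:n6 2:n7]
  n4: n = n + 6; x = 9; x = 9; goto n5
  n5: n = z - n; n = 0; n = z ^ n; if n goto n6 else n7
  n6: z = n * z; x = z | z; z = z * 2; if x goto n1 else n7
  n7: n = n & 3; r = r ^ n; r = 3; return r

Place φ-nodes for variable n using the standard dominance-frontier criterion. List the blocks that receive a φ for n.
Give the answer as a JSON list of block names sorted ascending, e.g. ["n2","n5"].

idom tree: n1←n0 n2←n1 n3←n1 n4←n3 n5←n1 n6←n1 n7←n1
Join-block Dom:
  n1: preds {n0,n6}: {n0} ∩ {n0,n1,n6} = {n0}; idom=n0
  n5: preds {n2,n4}: {n0,n1,n2} ∩ {n0,n1,n3,n4} = {n0,n1}; idom=n1
  n6: preds {n3,n5}: {n0,n1,n3} ∩ {n0,n1,n5} = {n0,n1}; idom=n1
  n7: preds {n1,n3,n5,n6}: {n0,n1} ∩ {n0,n1,n3} ∩ {n0,n1,n5} ∩ {n0,n1,n6} = {n0,n1}; idom=n1

DF derivation:
  join n1 pred n0: · stop@n0
  join n1 pred n6: n6→n1 stop@n0
  join n5 pred n2: n2 stop@n1
  join n5 pred n4: n4→n3 stop@n1
  join n6 pred n3: n3 stop@n1
  join n6 pred n5: n5 stop@n1
  join n7 pred n1: · stop@n1
  join n7 pred n3: n3 stop@n1
  join n7 pred n5: n5 stop@n1
  join n7 pred n6: n6 stop@n1
  DF(n0)=∅
  DF(n1)={n1}
  DF(n2)={n5}
  DF(n3)={n5,n6,n7}
  DF(n4)={n5}
  DF(n5)={n6,n7}
  DF(n6)={n1,n7}
  DF(n7)=∅

φ for n: defs {n0,n1,n4,n5,n7}
  DF⁺ = {n1,n5,n6,n7}

Answer: ["n1", "n5", "n6", "n7"]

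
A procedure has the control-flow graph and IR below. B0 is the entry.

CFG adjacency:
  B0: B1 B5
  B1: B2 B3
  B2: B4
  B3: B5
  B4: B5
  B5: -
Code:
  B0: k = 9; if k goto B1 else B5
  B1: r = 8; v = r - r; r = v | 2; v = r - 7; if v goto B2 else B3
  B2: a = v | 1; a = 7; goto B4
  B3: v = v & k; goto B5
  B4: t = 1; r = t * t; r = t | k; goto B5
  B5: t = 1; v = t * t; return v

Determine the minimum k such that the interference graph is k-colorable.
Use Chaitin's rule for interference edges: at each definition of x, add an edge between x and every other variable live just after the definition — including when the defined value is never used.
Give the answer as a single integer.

def/use:
  B0: def={k} ue=∅
  B1: def={r,v} ue=∅
  B2: def={a} ue={v}
  B3: def={v} ue={k,v}
  B4: def={r,t} ue={k}
  B5: def={t,v} ue=∅

Backward fixpoint:
  B0 li=∅ lo={k}
  B1 li={k} lo={k,v}
  B2 li={k,v} lo={k}
  B3 li={k,v} lo=∅
  B4 li={k} lo=∅
  B5 li=∅ lo=∅

Interfere edges:
  a — {k}
  k — {a,r,t,v}
  r — {k,t}
  t — {k,r}
  v — {k}

Chromatic number:
  lower bound: {k,r,t} mutually conflict ⇒ χ ≥ 3
  3-colouring: R0={k}  R1={a,r,v}  R2={t}
  χ = 3

Answer: 3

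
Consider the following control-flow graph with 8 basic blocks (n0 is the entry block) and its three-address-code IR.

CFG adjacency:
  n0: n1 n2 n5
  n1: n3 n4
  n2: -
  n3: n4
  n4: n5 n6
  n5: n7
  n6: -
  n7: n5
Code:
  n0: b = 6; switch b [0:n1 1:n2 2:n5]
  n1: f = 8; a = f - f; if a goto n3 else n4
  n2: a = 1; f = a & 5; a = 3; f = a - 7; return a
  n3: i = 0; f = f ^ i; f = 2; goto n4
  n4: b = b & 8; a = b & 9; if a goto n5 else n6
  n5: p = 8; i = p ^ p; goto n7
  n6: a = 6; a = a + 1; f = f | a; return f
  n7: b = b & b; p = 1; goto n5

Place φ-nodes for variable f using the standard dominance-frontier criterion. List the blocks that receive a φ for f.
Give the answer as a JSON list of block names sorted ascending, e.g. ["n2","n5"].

idom tree: n1←n0 n2←n0 n3←n1 n4←n1 n5←n0 n6←n4 n7←n5
Dom at joins:
  n4: preds {n1,n3}: {n0,n1} ∩ {n0,n1,n3} = {n0,n1}; idom=n1
  n5: preds {n0,n4,n7}: {n0} ∩ {n0,n1,n4} ∩ {n0,n5,n7} = {n0}; idom=n0

DF walk-up:
  n4←n1: walk · to n1
  n4←n3: walk n3 to n1
  n5←n0: walk · to n0
  n5←n4: walk n4→n1 to n0
  n5←n7: walk n7→n5 to n0
  DF(n0)=∅
  DF(n1)={n5}
  DF(n2)=∅
  DF(n3)={n4}
  DF(n4)={n5}
  DF(n5)={n5}
  DF(n6)=∅
  DF(n7)={n5}

φ for f: defs {n1,n2,n3,n6}
  DF⁺ = {n4,n5}

Answer: ["n4", "n5"]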